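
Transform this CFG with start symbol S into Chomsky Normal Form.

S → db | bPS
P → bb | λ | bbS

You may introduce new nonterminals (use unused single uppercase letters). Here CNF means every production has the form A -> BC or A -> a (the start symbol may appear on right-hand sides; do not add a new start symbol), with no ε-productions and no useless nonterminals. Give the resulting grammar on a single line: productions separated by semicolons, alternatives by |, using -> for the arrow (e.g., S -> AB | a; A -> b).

S -> AD | AS | BA; A -> b; B -> d; C -> AS; D -> PS; P -> AA | AC

Nullable: {P}; after ε-elimination: S -> bS | db | bPS; P -> bb | bbS.
No unit productions to eliminate.
TERM: introduce A -> b, B -> d and substitute in every rule of length ≥2.
BIN: P -> AAS becomes P -> AC, C -> AS; S -> APS becomes S -> AD, D -> PS.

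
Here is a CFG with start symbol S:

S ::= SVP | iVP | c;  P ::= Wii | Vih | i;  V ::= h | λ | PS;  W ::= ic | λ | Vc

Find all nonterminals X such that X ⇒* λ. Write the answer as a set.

Directly nullable (have an ε-rule): {V, W}.
Not nullable: P, S — each has a terminal in every rule's right-hand side or depends on a non-nullable symbol.

{V, W}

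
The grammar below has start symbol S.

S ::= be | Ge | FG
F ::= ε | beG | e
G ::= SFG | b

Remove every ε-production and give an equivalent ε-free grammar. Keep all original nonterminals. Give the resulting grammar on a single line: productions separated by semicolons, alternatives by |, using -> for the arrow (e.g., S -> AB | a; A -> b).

Nullable set: {F}.
S -> FG: F nullable, giving FG | G.
Drop F -> ε.
G -> SFG: F nullable, giving SFG | SG.
Unchanged (no nullable symbols): S -> Ge; S -> be; F -> beG; F -> e; G -> b.

S -> G | FG | Ge | be; F -> e | beG; G -> b | SG | SFG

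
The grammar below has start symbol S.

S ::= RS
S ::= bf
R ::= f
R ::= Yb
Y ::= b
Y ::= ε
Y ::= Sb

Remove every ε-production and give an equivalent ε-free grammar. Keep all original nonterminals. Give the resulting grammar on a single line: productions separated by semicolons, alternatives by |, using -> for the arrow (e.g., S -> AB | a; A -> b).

S -> RS | bf; R -> b | f | Yb; Y -> b | Sb

Nullable set: {Y}.
R -> Yb: Y nullable, giving Yb | b.
Drop Y -> ε.
Unchanged (no nullable symbols): S -> RS; S -> bf; R -> f; Y -> Sb; Y -> b.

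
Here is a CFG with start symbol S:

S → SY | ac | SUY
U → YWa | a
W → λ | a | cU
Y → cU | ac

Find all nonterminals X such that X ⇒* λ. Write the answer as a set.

Directly nullable (have an ε-rule): {W}.
Not nullable: S, U, Y — each has a terminal in every rule's right-hand side or depends on a non-nullable symbol.

{W}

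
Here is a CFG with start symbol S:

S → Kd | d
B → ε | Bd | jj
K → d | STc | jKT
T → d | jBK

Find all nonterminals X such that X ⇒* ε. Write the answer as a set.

Directly nullable (have an ε-rule): {B}.
Not nullable: K, S, T — each has a terminal in every rule's right-hand side or depends on a non-nullable symbol.

{B}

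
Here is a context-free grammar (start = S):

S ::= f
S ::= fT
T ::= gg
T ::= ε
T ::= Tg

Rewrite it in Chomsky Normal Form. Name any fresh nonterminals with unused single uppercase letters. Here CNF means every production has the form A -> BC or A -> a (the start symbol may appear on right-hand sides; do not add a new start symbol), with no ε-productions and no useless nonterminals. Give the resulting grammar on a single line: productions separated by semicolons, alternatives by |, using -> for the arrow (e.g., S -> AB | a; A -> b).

S -> f | AT; A -> f; B -> g; T -> g | BB | TB

Nullable: {T}; after ε-elimination: S -> f | fT; T -> g | Tg | gg.
No unit productions to eliminate.
TERM: introduce A -> f, B -> g and substitute in every rule of length ≥2.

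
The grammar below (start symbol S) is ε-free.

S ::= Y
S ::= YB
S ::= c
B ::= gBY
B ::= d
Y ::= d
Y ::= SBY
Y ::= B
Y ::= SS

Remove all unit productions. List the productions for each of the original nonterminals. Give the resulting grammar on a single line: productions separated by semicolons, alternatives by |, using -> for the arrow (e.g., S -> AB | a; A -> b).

S -> c | d | SS | YB | SBY | gBY; B -> d | gBY; Y -> d | SS | SBY | gBY

Unit productions: S->Y, Y->B.
Unit pairs (A ⇒* B via units): (S,B), (S,Y), (Y,B).
S: inherits non-unit rules of {B, S, Y} → SBY | SS | YB | c | d | gBY.
B: inherits non-unit rules of {B} → d | gBY.
Y: inherits non-unit rules of {B, Y} → SBY | SS | d | gBY.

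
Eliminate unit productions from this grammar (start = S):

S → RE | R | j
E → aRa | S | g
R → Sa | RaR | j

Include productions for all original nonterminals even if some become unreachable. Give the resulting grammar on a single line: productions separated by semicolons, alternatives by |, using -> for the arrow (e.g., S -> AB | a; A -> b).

S -> j | RE | Sa | RaR; E -> g | j | RE | Sa | RaR | aRa; R -> j | Sa | RaR

Unit productions: E->S, S->R.
Unit pairs (A ⇒* B via units): (E,R), (E,S), (S,R).
S: inherits non-unit rules of {R, S} → RE | RaR | Sa | j.
E: inherits non-unit rules of {E, R, S} → RE | RaR | Sa | aRa | g | j.
R: inherits non-unit rules of {R} → RaR | Sa | j.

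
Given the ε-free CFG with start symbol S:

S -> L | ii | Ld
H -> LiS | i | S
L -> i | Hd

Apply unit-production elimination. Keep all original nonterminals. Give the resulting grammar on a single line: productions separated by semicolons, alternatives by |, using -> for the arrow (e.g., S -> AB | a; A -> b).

S -> i | Hd | Ld | ii; H -> i | Hd | Ld | ii | LiS; L -> i | Hd

Unit productions: H->S, S->L.
Unit pairs (A ⇒* B via units): (H,L), (H,S), (S,L).
S: inherits non-unit rules of {L, S} → Hd | Ld | i | ii.
H: inherits non-unit rules of {H, L, S} → Hd | Ld | LiS | i | ii.
L: inherits non-unit rules of {L} → Hd | i.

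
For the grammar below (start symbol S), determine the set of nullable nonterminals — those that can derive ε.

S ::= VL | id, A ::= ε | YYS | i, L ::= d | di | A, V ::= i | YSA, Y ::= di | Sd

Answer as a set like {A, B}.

{A, L}

Directly nullable (have an ε-rule): {A}.
L is nullable via L -> A (every symbol on the right is already known nullable).
Not nullable: S, V, Y — each has a terminal in every rule's right-hand side or depends on a non-nullable symbol.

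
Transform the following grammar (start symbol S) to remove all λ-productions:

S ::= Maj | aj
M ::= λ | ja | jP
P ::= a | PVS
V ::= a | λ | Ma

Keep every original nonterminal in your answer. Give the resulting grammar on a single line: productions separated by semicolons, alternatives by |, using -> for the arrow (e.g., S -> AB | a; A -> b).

S -> aj | Maj; M -> jP | ja; P -> a | PS | PVS; V -> a | Ma

Nullable set: {M, V}.
S -> Maj: M nullable, giving Maj | aj.
Drop M -> λ.
P -> PVS: V nullable, giving PS | PVS.
Drop V -> λ.
V -> Ma: M nullable, giving Ma | a.
Unchanged (no nullable symbols): S -> aj; M -> jP; M -> ja; P -> a; V -> a.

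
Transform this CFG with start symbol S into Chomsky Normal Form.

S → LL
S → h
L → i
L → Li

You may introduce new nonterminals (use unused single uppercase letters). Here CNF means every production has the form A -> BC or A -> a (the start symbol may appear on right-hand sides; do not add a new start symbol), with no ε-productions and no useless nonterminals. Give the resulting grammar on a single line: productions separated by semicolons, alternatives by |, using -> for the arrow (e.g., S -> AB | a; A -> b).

No ε-productions.
No unit productions to eliminate.
TERM: introduce A -> i and substitute in every rule of length ≥2.

S -> h | LL; A -> i; L -> i | LA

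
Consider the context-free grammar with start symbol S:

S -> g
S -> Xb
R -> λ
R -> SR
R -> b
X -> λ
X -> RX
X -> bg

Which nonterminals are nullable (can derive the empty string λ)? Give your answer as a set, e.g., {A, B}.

Directly nullable (have an ε-rule): {R, X}.
Not nullable: S — each has a terminal in every rule's right-hand side or depends on a non-nullable symbol.

{R, X}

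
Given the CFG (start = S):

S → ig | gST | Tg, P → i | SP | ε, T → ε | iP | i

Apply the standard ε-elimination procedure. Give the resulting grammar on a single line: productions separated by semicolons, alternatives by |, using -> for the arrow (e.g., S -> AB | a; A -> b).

S -> g | Tg | gS | ig | gST; P -> S | i | SP; T -> i | iP

Nullable set: {P, T}.
S -> Tg: T nullable, giving Tg | g.
S -> gST: T nullable, giving gS | gST.
Drop P -> ε.
P -> SP: P nullable, giving S | SP.
Drop T -> ε.
T -> iP: P nullable, giving i | iP.
Unchanged (no nullable symbols): S -> ig; P -> i; T -> i.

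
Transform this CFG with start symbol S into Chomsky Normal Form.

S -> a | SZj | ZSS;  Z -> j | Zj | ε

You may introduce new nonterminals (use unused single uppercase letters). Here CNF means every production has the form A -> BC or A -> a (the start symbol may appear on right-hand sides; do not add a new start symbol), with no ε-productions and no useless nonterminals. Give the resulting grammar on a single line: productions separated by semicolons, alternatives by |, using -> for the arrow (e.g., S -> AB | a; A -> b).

S -> a | SA | SB | SS | ZC; A -> j; B -> ZA; C -> SS; Z -> j | ZA

Nullable: {Z}; after ε-elimination: S -> a | SS | Sj | SZj | ZSS; Z -> j | Zj.
No unit productions to eliminate.
TERM: introduce A -> j and substitute in every rule of length ≥2.
BIN: S -> SZA becomes S -> SB, B -> ZA; S -> ZSS becomes S -> ZC, C -> SS.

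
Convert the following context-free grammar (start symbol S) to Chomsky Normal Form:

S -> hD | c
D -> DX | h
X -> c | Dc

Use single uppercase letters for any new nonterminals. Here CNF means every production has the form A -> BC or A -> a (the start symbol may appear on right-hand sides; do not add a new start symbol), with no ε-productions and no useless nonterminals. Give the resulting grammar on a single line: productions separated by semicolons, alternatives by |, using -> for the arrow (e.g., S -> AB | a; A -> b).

No ε-productions.
No unit productions to eliminate.
TERM: introduce B -> c, A -> h and substitute in every rule of length ≥2.

S -> c | AD; A -> h; B -> c; D -> h | DX; X -> c | DB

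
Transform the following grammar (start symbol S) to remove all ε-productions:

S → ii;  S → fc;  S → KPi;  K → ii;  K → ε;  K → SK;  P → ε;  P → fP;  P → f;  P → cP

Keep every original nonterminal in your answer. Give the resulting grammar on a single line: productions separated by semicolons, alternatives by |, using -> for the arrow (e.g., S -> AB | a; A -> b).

S -> i | Ki | Pi | fc | ii | KPi; K -> S | SK | ii; P -> c | f | cP | fP

Nullable set: {K, P}.
S -> KPi: K, P nullable, giving KPi | Ki | Pi | i.
Drop K -> ε.
K -> SK: K nullable, giving S | SK.
Drop P -> ε.
P -> cP: P nullable, giving c | cP.
P -> fP: P nullable, giving f | fP.
Unchanged (no nullable symbols): S -> fc; S -> ii; K -> ii; P -> f.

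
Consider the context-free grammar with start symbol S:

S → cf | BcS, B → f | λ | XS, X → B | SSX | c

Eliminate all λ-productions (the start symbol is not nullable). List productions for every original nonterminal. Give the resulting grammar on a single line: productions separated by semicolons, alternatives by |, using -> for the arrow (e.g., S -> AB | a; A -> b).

Nullable set: {B, X}.
S -> BcS: B nullable, giving BcS | cS.
Drop B -> λ.
B -> XS: X nullable, giving S | XS.
X -> B: B nullable, giving B.
X -> SSX: X nullable, giving SS | SSX.
Unchanged (no nullable symbols): S -> cf; B -> f; X -> c.

S -> cS | cf | BcS; B -> S | f | XS; X -> B | c | SS | SSX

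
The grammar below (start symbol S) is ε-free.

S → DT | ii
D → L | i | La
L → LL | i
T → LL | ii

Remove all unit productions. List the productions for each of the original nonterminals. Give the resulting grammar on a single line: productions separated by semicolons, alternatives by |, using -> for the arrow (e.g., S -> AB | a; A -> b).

Unit productions: D->L.
Unit pairs (A ⇒* B via units): (D,L).
S: inherits non-unit rules of {S} → DT | ii.
D: inherits non-unit rules of {D, L} → LL | La | i.
L: inherits non-unit rules of {L} → LL | i.
T: inherits non-unit rules of {T} → LL | ii.

S -> DT | ii; D -> i | LL | La; L -> i | LL; T -> LL | ii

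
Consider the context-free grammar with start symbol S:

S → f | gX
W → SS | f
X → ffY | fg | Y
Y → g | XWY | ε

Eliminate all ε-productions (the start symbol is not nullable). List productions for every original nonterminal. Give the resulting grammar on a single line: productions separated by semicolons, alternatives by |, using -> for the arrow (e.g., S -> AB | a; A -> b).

S -> f | g | gX; W -> f | SS; X -> Y | ff | fg | ffY; Y -> W | g | WY | XW | XWY

Nullable set: {X, Y}.
S -> gX: X nullable, giving g | gX.
X -> Y: Y nullable, giving Y.
X -> ffY: Y nullable, giving ff | ffY.
Drop Y -> ε.
Y -> XWY: X, Y nullable, giving W | WY | XW | XWY.
Unchanged (no nullable symbols): S -> f; W -> SS; W -> f; X -> fg; Y -> g.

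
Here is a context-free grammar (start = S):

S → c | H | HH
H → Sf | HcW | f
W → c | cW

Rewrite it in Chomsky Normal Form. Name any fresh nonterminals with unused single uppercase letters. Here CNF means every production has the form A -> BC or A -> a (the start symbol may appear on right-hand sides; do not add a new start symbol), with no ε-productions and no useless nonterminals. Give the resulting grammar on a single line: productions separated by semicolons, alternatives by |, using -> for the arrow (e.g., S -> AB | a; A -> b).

S -> c | f | HD | HH | SB; A -> c; B -> f; C -> AW; D -> AW; H -> f | HC | SB; W -> c | AW

No ε-productions.
After unit-elimination: S -> c | f | HH | Sf | HcW; H -> f | Sf | HcW; W -> c | cW.
TERM: introduce A -> c, B -> f and substitute in every rule of length ≥2.
BIN: H -> HAW becomes H -> HC, C -> AW; S -> HAW becomes S -> HD, D -> AW.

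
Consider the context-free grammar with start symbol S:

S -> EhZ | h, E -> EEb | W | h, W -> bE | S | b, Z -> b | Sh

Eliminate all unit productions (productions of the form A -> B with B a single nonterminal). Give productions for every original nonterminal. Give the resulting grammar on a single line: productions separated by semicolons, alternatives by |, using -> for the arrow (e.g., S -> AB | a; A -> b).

S -> h | EhZ; E -> b | h | bE | EEb | EhZ; W -> b | h | bE | EhZ; Z -> b | Sh

Unit productions: E->W, W->S.
Unit pairs (A ⇒* B via units): (E,S), (E,W), (W,S).
S: inherits non-unit rules of {S} → EhZ | h.
E: inherits non-unit rules of {E, S, W} → EEb | EhZ | b | bE | h.
W: inherits non-unit rules of {S, W} → EhZ | b | bE | h.
Z: inherits non-unit rules of {Z} → Sh | b.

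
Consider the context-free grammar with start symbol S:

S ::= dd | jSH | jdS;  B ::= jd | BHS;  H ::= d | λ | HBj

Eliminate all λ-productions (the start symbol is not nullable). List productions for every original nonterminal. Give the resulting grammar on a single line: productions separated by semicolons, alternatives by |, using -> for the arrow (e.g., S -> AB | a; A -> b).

S -> dd | jS | jSH | jdS; B -> BS | jd | BHS; H -> d | Bj | HBj

Nullable set: {H}.
S -> jSH: H nullable, giving jS | jSH.
B -> BHS: H nullable, giving BHS | BS.
Drop H -> λ.
H -> HBj: H nullable, giving Bj | HBj.
Unchanged (no nullable symbols): S -> dd; S -> jdS; B -> jd; H -> d.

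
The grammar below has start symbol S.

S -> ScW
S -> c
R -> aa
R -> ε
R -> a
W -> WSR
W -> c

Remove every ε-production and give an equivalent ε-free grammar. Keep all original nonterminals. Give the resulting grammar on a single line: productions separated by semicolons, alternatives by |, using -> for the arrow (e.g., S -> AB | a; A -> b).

S -> c | ScW; R -> a | aa; W -> c | WS | WSR

Nullable set: {R}.
Drop R -> ε.
W -> WSR: R nullable, giving WS | WSR.
Unchanged (no nullable symbols): S -> ScW; S -> c; R -> a; R -> aa; W -> c.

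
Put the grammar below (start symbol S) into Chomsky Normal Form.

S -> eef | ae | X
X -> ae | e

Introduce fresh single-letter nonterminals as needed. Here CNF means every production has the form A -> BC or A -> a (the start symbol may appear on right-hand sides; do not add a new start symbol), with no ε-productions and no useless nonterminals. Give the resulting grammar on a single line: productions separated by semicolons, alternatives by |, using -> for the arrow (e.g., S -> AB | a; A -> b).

S -> e | AB | BD; A -> a; B -> e; C -> f; D -> BC

No ε-productions.
After unit-elimination: S -> e | ae | eef; X -> e | ae.
TERM: introduce A -> a, B -> e, C -> f and substitute in every rule of length ≥2.
BIN: S -> BBC becomes S -> BD, D -> BC.
Drop unreachable/unproductive: X.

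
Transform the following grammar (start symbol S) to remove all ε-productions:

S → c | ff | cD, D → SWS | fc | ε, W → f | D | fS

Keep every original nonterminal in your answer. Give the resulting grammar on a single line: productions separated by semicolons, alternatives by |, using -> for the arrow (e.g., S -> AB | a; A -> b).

S -> c | cD | ff; D -> SS | fc | SWS; W -> D | f | fS

Nullable set: {D, W}.
S -> cD: D nullable, giving c | cD.
Drop D -> ε.
D -> SWS: W nullable, giving SS | SWS.
W -> D: D nullable, giving D.
Unchanged (no nullable symbols): S -> c; S -> ff; D -> fc; W -> f; W -> fS.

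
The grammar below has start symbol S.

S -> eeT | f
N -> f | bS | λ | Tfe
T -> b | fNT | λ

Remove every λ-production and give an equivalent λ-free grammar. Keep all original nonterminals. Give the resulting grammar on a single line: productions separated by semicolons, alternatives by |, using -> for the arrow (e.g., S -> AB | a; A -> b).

Nullable set: {N, T}.
S -> eeT: T nullable, giving ee | eeT.
Drop N -> λ.
N -> Tfe: T nullable, giving Tfe | fe.
Drop T -> λ.
T -> fNT: N, T nullable, giving f | fN | fNT | fT.
Unchanged (no nullable symbols): S -> f; N -> bS; N -> f; T -> b.

S -> f | ee | eeT; N -> f | bS | fe | Tfe; T -> b | f | fN | fT | fNT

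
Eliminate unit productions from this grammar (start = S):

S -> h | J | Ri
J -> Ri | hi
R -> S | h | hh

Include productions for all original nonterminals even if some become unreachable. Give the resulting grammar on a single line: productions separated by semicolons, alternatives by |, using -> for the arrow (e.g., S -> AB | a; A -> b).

S -> h | Ri | hi; J -> Ri | hi; R -> h | Ri | hh | hi

Unit productions: R->S, S->J.
Unit pairs (A ⇒* B via units): (R,J), (R,S), (S,J).
S: inherits non-unit rules of {J, S} → Ri | h | hi.
J: inherits non-unit rules of {J} → Ri | hi.
R: inherits non-unit rules of {J, R, S} → Ri | h | hh | hi.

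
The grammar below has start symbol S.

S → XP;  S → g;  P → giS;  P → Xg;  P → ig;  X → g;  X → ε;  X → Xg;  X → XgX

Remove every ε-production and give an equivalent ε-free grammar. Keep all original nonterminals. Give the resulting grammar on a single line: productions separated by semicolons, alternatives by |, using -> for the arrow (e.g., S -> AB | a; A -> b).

Nullable set: {X}.
S -> XP: X nullable, giving P | XP.
P -> Xg: X nullable, giving Xg | g.
Drop X -> ε.
X -> Xg: X nullable, giving Xg | g.
X -> XgX: X, X nullable, giving Xg | XgX | g | gX.
Unchanged (no nullable symbols): S -> g; P -> giS; P -> ig; X -> g.

S -> P | g | XP; P -> g | Xg | ig | giS; X -> g | Xg | gX | XgX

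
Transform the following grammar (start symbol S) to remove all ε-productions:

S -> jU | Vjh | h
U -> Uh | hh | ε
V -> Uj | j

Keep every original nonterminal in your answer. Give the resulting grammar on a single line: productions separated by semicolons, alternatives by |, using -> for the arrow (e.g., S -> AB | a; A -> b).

S -> h | j | jU | Vjh; U -> h | Uh | hh; V -> j | Uj

Nullable set: {U}.
S -> jU: U nullable, giving j | jU.
Drop U -> ε.
U -> Uh: U nullable, giving Uh | h.
V -> Uj: U nullable, giving Uj | j.
Unchanged (no nullable symbols): S -> Vjh; S -> h; U -> hh; V -> j.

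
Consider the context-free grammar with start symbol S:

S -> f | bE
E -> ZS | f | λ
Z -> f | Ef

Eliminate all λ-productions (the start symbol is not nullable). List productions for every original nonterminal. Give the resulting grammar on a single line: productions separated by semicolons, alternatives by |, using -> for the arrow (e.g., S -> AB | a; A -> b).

Nullable set: {E}.
S -> bE: E nullable, giving b | bE.
Drop E -> λ.
Z -> Ef: E nullable, giving Ef | f.
Unchanged (no nullable symbols): S -> f; E -> ZS; E -> f; Z -> f.

S -> b | f | bE; E -> f | ZS; Z -> f | Ef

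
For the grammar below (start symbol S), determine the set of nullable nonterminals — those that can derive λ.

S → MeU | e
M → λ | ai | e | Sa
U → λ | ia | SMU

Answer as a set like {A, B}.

{M, U}

Directly nullable (have an ε-rule): {M, U}.
Not nullable: S — each has a terminal in every rule's right-hand side or depends on a non-nullable symbol.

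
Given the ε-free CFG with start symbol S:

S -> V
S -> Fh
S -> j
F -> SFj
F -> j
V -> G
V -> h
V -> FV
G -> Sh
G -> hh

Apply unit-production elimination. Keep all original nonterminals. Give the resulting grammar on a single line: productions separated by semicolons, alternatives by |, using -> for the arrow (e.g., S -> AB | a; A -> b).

S -> h | j | FV | Fh | Sh | hh; F -> j | SFj; G -> Sh | hh; V -> h | FV | Sh | hh

Unit productions: S->V, V->G.
Unit pairs (A ⇒* B via units): (S,G), (S,V), (V,G).
S: inherits non-unit rules of {G, S, V} → FV | Fh | Sh | h | hh | j.
F: inherits non-unit rules of {F} → SFj | j.
G: inherits non-unit rules of {G} → Sh | hh.
V: inherits non-unit rules of {G, V} → FV | Sh | h | hh.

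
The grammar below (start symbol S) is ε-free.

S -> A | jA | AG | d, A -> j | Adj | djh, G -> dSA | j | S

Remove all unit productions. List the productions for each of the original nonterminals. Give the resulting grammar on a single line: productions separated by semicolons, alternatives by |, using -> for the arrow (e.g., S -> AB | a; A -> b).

Unit productions: G->S, S->A.
Unit pairs (A ⇒* B via units): (G,A), (G,S), (S,A).
S: inherits non-unit rules of {A, S} → AG | Adj | d | djh | j | jA.
A: inherits non-unit rules of {A} → Adj | djh | j.
G: inherits non-unit rules of {A, G, S} → AG | Adj | d | dSA | djh | j | jA.

S -> d | j | AG | jA | Adj | djh; A -> j | Adj | djh; G -> d | j | AG | jA | Adj | dSA | djh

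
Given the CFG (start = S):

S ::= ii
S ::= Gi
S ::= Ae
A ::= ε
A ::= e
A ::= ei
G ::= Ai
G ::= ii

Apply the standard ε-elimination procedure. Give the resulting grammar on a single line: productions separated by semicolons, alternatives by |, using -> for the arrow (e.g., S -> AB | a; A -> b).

S -> e | Ae | Gi | ii; A -> e | ei; G -> i | Ai | ii

Nullable set: {A}.
S -> Ae: A nullable, giving Ae | e.
Drop A -> ε.
G -> Ai: A nullable, giving Ai | i.
Unchanged (no nullable symbols): S -> Gi; S -> ii; A -> e; A -> ei; G -> ii.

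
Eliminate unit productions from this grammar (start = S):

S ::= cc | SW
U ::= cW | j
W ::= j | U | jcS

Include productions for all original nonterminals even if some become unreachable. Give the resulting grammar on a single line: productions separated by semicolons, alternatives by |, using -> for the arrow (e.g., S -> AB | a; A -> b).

S -> SW | cc; U -> j | cW; W -> j | cW | jcS

Unit productions: W->U.
Unit pairs (A ⇒* B via units): (W,U).
S: inherits non-unit rules of {S} → SW | cc.
U: inherits non-unit rules of {U} → cW | j.
W: inherits non-unit rules of {U, W} → cW | j | jcS.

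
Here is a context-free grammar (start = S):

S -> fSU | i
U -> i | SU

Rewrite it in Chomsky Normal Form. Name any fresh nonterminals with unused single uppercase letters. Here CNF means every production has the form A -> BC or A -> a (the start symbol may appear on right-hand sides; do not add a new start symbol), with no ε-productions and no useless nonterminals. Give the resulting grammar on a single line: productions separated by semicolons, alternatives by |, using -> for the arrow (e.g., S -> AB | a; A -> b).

S -> i | AB; A -> f; B -> SU; U -> i | SU

No ε-productions.
No unit productions to eliminate.
TERM: introduce A -> f and substitute in every rule of length ≥2.
BIN: S -> ASU becomes S -> AB, B -> SU.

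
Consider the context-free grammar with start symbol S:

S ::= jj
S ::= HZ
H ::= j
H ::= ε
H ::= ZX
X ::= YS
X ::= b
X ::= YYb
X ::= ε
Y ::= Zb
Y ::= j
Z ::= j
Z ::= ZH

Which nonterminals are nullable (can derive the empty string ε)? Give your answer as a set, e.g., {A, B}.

Directly nullable (have an ε-rule): {H, X}.
Not nullable: S, Y, Z — each has a terminal in every rule's right-hand side or depends on a non-nullable symbol.

{H, X}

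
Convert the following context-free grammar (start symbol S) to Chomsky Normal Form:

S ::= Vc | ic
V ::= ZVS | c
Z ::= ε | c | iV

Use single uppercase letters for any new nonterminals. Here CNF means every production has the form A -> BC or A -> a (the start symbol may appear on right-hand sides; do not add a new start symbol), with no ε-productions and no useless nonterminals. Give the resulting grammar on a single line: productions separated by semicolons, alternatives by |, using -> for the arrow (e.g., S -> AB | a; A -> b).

Nullable: {Z}; after ε-elimination: S -> Vc | ic; V -> c | VS | ZVS; Z -> c | iV.
No unit productions to eliminate.
TERM: introduce A -> c, B -> i and substitute in every rule of length ≥2.
BIN: V -> ZVS becomes V -> ZC, C -> VS.

S -> BA | VA; A -> c; B -> i; C -> VS; V -> c | VS | ZC; Z -> c | BV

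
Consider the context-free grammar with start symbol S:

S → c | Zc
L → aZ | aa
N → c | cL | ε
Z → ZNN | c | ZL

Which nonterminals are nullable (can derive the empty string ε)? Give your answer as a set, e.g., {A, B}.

Directly nullable (have an ε-rule): {N}.
Not nullable: L, S, Z — each has a terminal in every rule's right-hand side or depends on a non-nullable symbol.

{N}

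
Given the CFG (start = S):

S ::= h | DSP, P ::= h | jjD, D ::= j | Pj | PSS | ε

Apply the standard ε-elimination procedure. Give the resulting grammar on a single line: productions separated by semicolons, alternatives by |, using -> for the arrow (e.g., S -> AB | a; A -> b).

Nullable set: {D}.
S -> DSP: D nullable, giving DSP | SP.
Drop D -> ε.
P -> jjD: D nullable, giving jj | jjD.
Unchanged (no nullable symbols): S -> h; D -> PSS; D -> Pj; D -> j; P -> h.

S -> h | SP | DSP; D -> j | Pj | PSS; P -> h | jj | jjD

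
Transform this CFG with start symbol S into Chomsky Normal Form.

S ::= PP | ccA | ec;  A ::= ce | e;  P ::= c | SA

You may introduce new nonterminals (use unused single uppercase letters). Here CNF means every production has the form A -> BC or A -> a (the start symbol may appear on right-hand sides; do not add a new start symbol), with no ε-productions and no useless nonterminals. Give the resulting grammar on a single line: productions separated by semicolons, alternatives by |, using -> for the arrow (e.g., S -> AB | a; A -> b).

No ε-productions.
No unit productions to eliminate.
TERM: introduce B -> c, C -> e and substitute in every rule of length ≥2.
BIN: S -> BBA becomes S -> BD, D -> BA.

S -> BD | CB | PP; A -> e | BC; B -> c; C -> e; D -> BA; P -> c | SA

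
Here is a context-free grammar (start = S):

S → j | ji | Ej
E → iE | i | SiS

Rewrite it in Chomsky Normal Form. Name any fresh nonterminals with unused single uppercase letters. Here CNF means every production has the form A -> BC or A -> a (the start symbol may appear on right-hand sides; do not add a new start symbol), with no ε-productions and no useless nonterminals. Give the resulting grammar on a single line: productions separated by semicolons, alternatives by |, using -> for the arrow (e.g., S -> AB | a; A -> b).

No ε-productions.
No unit productions to eliminate.
TERM: introduce A -> i, B -> j and substitute in every rule of length ≥2.
BIN: E -> SAS becomes E -> SC, C -> AS.

S -> j | BA | EB; A -> i; B -> j; C -> AS; E -> i | AE | SC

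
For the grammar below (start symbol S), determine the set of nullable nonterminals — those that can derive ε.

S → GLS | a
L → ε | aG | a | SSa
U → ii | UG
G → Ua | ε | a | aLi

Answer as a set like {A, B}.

Directly nullable (have an ε-rule): {G, L}.
Not nullable: S, U — each has a terminal in every rule's right-hand side or depends on a non-nullable symbol.

{G, L}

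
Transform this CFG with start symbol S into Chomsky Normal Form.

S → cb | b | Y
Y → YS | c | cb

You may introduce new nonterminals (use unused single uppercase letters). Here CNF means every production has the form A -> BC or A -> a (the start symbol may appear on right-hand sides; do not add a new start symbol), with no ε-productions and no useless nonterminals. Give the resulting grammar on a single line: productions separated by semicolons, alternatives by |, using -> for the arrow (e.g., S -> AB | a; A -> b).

No ε-productions.
After unit-elimination: S -> b | c | YS | cb; Y -> c | YS | cb.
TERM: introduce B -> b, A -> c and substitute in every rule of length ≥2.

S -> b | c | AB | YS; A -> c; B -> b; Y -> c | AB | YS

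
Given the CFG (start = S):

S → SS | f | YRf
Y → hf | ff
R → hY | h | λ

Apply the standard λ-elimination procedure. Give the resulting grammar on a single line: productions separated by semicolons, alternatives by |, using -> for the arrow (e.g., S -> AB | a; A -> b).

S -> f | SS | Yf | YRf; R -> h | hY; Y -> ff | hf

Nullable set: {R}.
S -> YRf: R nullable, giving YRf | Yf.
Drop R -> λ.
Unchanged (no nullable symbols): S -> SS; S -> f; R -> h; R -> hY; Y -> ff; Y -> hf.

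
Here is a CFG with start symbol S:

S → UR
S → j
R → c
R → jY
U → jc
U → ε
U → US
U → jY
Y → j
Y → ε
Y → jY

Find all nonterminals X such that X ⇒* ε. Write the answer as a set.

{U, Y}

Directly nullable (have an ε-rule): {U, Y}.
Not nullable: R, S — each has a terminal in every rule's right-hand side or depends on a non-nullable symbol.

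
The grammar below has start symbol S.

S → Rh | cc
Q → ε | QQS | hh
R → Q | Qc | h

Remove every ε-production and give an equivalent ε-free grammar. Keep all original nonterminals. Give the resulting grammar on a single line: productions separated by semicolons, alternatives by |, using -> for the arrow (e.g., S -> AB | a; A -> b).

S -> h | Rh | cc; Q -> S | QS | hh | QQS; R -> Q | c | h | Qc

Nullable set: {Q, R}.
S -> Rh: R nullable, giving Rh | h.
Drop Q -> ε.
Q -> QQS: Q, Q nullable, giving QQS | QS | S.
R -> Q: Q nullable, giving Q.
R -> Qc: Q nullable, giving Qc | c.
Unchanged (no nullable symbols): S -> cc; Q -> hh; R -> h.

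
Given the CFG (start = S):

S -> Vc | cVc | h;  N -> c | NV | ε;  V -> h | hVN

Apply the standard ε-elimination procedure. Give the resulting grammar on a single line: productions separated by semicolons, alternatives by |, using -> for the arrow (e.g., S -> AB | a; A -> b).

S -> h | Vc | cVc; N -> V | c | NV; V -> h | hV | hVN

Nullable set: {N}.
Drop N -> ε.
N -> NV: N nullable, giving NV | V.
V -> hVN: N nullable, giving hV | hVN.
Unchanged (no nullable symbols): S -> Vc; S -> cVc; S -> h; N -> c; V -> h.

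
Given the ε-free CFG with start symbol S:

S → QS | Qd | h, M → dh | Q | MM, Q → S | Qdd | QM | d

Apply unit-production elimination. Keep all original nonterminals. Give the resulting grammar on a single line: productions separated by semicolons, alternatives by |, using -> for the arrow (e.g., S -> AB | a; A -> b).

S -> h | QS | Qd; M -> d | h | MM | QM | QS | Qd | dh | Qdd; Q -> d | h | QM | QS | Qd | Qdd

Unit productions: M->Q, Q->S.
Unit pairs (A ⇒* B via units): (M,Q), (M,S), (Q,S).
S: inherits non-unit rules of {S} → QS | Qd | h.
M: inherits non-unit rules of {M, Q, S} → MM | QM | QS | Qd | Qdd | d | dh | h.
Q: inherits non-unit rules of {Q, S} → QM | QS | Qd | Qdd | d | h.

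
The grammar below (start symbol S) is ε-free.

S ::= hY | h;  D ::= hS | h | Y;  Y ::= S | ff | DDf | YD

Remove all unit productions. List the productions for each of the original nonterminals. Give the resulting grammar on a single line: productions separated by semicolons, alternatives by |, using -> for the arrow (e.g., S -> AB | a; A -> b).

Unit productions: D->Y, Y->S.
Unit pairs (A ⇒* B via units): (D,S), (D,Y), (Y,S).
S: inherits non-unit rules of {S} → h | hY.
D: inherits non-unit rules of {D, S, Y} → DDf | YD | ff | h | hS | hY.
Y: inherits non-unit rules of {S, Y} → DDf | YD | ff | h | hY.

S -> h | hY; D -> h | YD | ff | hS | hY | DDf; Y -> h | YD | ff | hY | DDf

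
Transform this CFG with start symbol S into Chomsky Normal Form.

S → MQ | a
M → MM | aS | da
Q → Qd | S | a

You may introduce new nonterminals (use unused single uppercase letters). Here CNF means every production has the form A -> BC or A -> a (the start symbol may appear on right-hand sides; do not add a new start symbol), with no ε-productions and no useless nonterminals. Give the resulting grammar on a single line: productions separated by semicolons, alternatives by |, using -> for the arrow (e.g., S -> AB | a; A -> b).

S -> a | MQ; A -> a; B -> d; M -> AS | BA | MM; Q -> a | MQ | QB

No ε-productions.
After unit-elimination: S -> a | MQ; M -> MM | aS | da; Q -> a | MQ | Qd.
TERM: introduce A -> a, B -> d and substitute in every rule of length ≥2.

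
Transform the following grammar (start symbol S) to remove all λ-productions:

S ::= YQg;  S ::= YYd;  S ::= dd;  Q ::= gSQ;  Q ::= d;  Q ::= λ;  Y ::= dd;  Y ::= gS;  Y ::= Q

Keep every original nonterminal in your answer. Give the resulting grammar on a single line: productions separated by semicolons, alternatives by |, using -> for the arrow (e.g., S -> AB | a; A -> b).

S -> d | g | Qg | Yd | Yg | dd | YQg | YYd; Q -> d | gS | gSQ; Y -> Q | dd | gS

Nullable set: {Q, Y}.
S -> YQg: Y, Q nullable, giving Qg | YQg | Yg | g.
S -> YYd: Y, Y nullable, giving YYd | Yd | d.
Drop Q -> λ.
Q -> gSQ: Q nullable, giving gS | gSQ.
Y -> Q: Q nullable, giving Q.
Unchanged (no nullable symbols): S -> dd; Q -> d; Y -> dd; Y -> gS.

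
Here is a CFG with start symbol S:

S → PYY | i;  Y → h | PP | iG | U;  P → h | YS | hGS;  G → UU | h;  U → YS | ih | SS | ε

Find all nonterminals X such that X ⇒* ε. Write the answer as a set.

{G, U, Y}

Directly nullable (have an ε-rule): {U}.
G is nullable via G -> UU (every symbol on the right is already known nullable).
Y is nullable via Y -> U (every symbol on the right is already known nullable).
Not nullable: P, S — each has a terminal in every rule's right-hand side or depends on a non-nullable symbol.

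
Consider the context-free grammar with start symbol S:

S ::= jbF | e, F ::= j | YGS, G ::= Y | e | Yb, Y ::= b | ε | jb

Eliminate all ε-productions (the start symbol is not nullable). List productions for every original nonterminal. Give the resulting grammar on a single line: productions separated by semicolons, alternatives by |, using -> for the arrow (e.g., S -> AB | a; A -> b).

Nullable set: {G, Y}.
F -> YGS: Y, G nullable, giving GS | S | YGS | YS.
G -> Y: Y nullable, giving Y.
G -> Yb: Y nullable, giving Yb | b.
Drop Y -> ε.
Unchanged (no nullable symbols): S -> e; S -> jbF; F -> j; G -> e; Y -> b; Y -> jb.

S -> e | jbF; F -> S | j | GS | YS | YGS; G -> Y | b | e | Yb; Y -> b | jb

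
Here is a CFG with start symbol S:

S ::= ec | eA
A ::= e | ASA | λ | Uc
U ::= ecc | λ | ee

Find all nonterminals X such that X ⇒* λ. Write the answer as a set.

{A, U}

Directly nullable (have an ε-rule): {A, U}.
Not nullable: S — each has a terminal in every rule's right-hand side or depends on a non-nullable symbol.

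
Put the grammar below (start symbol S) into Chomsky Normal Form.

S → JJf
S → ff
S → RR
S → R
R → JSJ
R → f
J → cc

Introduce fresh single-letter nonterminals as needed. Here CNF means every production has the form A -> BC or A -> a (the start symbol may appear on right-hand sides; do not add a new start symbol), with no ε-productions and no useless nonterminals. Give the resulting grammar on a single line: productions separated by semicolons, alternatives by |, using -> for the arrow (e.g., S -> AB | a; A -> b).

No ε-productions.
After unit-elimination: S -> f | RR | ff | JJf | JSJ; J -> cc; R -> f | JSJ.
TERM: introduce A -> c, B -> f and substitute in every rule of length ≥2.
BIN: R -> JSJ becomes R -> JC, C -> SJ; S -> JJB becomes S -> JD, D -> JB; S -> JSJ becomes S -> JE, E -> SJ.

S -> f | BB | JD | JE | RR; A -> c; B -> f; C -> SJ; D -> JB; E -> SJ; J -> AA; R -> f | JC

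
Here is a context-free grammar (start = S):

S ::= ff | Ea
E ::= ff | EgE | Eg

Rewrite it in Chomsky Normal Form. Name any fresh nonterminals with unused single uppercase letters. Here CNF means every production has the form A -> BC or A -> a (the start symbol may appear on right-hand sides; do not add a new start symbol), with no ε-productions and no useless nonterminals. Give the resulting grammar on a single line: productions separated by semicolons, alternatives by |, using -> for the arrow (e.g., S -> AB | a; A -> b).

S -> BB | EC; A -> g; B -> f; C -> a; D -> AE; E -> BB | EA | ED

No ε-productions.
No unit productions to eliminate.
TERM: introduce C -> a, B -> f, A -> g and substitute in every rule of length ≥2.
BIN: E -> EAE becomes E -> ED, D -> AE.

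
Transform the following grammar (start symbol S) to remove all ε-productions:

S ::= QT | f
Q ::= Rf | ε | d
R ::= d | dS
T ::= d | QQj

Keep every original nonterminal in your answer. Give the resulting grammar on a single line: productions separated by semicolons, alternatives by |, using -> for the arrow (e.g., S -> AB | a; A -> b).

Nullable set: {Q}.
S -> QT: Q nullable, giving QT | T.
Drop Q -> ε.
T -> QQj: Q, Q nullable, giving QQj | Qj | j.
Unchanged (no nullable symbols): S -> f; Q -> Rf; Q -> d; R -> d; R -> dS; T -> d.

S -> T | f | QT; Q -> d | Rf; R -> d | dS; T -> d | j | Qj | QQj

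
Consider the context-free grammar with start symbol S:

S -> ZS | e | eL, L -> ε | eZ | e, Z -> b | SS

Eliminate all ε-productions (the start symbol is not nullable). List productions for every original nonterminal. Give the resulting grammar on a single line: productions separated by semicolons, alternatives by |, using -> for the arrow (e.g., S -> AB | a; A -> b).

Nullable set: {L}.
S -> eL: L nullable, giving e | eL.
Drop L -> ε.
Unchanged (no nullable symbols): S -> ZS; S -> e; L -> e; L -> eZ; Z -> SS; Z -> b.

S -> e | ZS | eL; L -> e | eZ; Z -> b | SS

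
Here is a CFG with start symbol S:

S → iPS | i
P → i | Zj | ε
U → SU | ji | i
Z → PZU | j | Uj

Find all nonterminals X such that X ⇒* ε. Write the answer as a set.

{P}

Directly nullable (have an ε-rule): {P}.
Not nullable: S, U, Z — each has a terminal in every rule's right-hand side or depends on a non-nullable symbol.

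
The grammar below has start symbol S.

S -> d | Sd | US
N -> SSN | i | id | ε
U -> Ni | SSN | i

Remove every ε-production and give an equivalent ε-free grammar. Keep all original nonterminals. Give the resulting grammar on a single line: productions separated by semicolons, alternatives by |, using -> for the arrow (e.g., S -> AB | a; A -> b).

Nullable set: {N}.
Drop N -> ε.
N -> SSN: N nullable, giving SS | SSN.
U -> Ni: N nullable, giving Ni | i.
U -> SSN: N nullable, giving SS | SSN.
Unchanged (no nullable symbols): S -> Sd; S -> US; S -> d; N -> i; N -> id; U -> i.

S -> d | Sd | US; N -> i | SS | id | SSN; U -> i | Ni | SS | SSN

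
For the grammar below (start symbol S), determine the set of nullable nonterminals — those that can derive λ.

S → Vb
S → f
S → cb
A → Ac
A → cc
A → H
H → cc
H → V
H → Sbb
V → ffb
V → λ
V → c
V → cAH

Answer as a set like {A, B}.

{A, H, V}

Directly nullable (have an ε-rule): {V}.
H is nullable via H -> V (every symbol on the right is already known nullable).
A is nullable via A -> H (every symbol on the right is already known nullable).
Not nullable: S — each has a terminal in every rule's right-hand side or depends on a non-nullable symbol.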